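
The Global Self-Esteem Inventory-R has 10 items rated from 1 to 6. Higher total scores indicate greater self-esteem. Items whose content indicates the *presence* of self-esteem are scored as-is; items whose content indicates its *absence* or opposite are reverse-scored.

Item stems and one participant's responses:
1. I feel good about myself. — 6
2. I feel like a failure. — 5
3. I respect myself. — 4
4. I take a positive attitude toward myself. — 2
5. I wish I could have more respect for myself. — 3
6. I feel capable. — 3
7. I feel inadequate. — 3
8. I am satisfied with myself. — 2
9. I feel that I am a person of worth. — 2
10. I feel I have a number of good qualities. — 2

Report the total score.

31

Items 2, 5, 7 describe the absence/opposite of self-esteem → reverse-score.
on a 1–6 scale, reversed = 7 − raw.
  item 1: 6
  item 2: 7 − 5 = 2
  item 3: 4
  item 4: 2
  item 5: 7 − 3 = 4
  item 6: 3
  item 7: 7 − 3 = 4
  item 8: 2
  item 9: 2
  item 10: 2
Total = 6 + 2 + 4 + 2 + 4 + 3 + 4 + 2 + 2 + 2 = 31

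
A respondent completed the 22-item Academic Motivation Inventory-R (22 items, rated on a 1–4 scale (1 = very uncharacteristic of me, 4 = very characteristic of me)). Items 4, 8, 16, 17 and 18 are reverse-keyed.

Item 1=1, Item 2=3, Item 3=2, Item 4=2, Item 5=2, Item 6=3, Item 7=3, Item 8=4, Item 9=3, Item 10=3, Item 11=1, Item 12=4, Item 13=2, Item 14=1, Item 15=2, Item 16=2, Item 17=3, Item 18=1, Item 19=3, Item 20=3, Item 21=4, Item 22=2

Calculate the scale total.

Raw sum = 54. Reverse-keyed items: 4, 8, 16, 17, 18; their raw sum = 12.
Each reversal replaces raw with 5 − raw, changing the total by 5 − 2·raw per item.
Total = 54 + 5·5 − 2·12 = 54 + 25 − 24 = 55

55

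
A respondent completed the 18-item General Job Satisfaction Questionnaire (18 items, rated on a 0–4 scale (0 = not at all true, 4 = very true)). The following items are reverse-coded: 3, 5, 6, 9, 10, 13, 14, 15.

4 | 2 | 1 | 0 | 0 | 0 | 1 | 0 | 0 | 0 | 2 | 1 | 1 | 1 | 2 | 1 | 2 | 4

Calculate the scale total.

44

Reverse-coded items (reverse-coded value = 4 − response):
  item 3: 4 − 1 = 3
  item 5: 4 − 0 = 4
  item 6: 4 − 0 = 4
  item 9: 4 − 0 = 4
  item 10: 4 − 0 = 4
  item 13: 4 − 1 = 3
  item 14: 4 − 1 = 3
  item 15: 4 − 2 = 2
Scored responses: 4, 2, 3, 0, 4, 4, 1, 0, 4, 4, 2, 1, 3, 3, 2, 1, 2, 4
Total = 4 + 2 + 3 + 0 + 4 + 4 + 1 + 0 + 4 + 4 + 2 + 1 + 3 + 3 + 2 + 1 + 2 + 4 = 44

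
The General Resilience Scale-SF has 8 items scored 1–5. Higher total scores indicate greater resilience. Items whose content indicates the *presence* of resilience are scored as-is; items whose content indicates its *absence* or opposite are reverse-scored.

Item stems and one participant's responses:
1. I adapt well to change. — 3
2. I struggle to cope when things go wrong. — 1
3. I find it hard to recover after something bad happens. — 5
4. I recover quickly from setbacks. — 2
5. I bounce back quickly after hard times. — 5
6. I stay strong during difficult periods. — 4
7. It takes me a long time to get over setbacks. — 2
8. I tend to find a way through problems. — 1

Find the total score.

Items 2, 3, 7 describe the absence/opposite of resilience → reverse-score.
reverse-coded value = 6 − response.
  item 1: 3
  item 2: 6 − 1 = 5
  item 3: 6 − 5 = 1
  item 4: 2
  item 5: 5
  item 6: 4
  item 7: 6 − 2 = 4
  item 8: 1
Total = 3 + 5 + 1 + 2 + 5 + 4 + 4 + 1 = 25

25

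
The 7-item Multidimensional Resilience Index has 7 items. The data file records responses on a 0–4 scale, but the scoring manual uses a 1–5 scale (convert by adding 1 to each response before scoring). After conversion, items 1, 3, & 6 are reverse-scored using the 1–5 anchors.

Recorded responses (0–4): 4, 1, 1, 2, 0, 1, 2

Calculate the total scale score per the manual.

18

Convert to 1–5: 5, 2, 2, 3, 1, 2, 3
Reverse-coded (reversed = (1+5) − raw = 6 − raw):
  item 1: 6 − 5 = 1
  item 3: 6 − 2 = 4
  item 6: 6 − 2 = 4
Scored: 1, 2, 4, 3, 1, 4, 3
Total = 18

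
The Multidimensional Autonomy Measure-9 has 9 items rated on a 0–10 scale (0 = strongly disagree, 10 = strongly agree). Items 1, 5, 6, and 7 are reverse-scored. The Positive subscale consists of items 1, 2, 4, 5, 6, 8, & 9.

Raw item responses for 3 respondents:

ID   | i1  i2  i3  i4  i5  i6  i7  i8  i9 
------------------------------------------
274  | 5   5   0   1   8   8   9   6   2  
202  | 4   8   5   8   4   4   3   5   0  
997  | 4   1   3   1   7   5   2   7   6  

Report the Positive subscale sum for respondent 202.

Respondent 202 raw: 4, 8, 5, 8, 4, 4, 3, 5, 0.
Positive items: 1, 2, 4, 5, 6, 8, 9.
Reverse-coded (on a 0–10 scale, reversed = 10 − raw):
  item 1: 10 − 4 = 6
  item 2: 8
  item 4: 8
  item 5: 10 − 4 = 6
  item 6: 10 − 4 = 6
  item 8: 5
  item 9: 0
Sum = 6 + 8 + 8 + 6 + 6 + 5 + 0 = 39

39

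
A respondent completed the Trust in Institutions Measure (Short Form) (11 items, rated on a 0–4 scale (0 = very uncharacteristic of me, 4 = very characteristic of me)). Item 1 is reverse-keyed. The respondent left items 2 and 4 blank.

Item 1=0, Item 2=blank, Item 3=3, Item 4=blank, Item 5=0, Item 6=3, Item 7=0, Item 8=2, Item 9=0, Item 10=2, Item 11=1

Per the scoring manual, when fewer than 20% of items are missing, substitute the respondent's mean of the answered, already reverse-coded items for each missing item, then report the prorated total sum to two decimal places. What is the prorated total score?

18.33

Reverse-coded (reversed = (0+4) − raw = 4 − raw):
  item 1: 4 − 0 = 4
Completed scored items (9 of 11): 4, 3, 0, 3, 0, 2, 0, 2, 1; sum = 15.
Person mean = 15 / 9 ≈ 1.6667
Prorated total = (15 / 9) × 11 = 18.33 (to 2 dp)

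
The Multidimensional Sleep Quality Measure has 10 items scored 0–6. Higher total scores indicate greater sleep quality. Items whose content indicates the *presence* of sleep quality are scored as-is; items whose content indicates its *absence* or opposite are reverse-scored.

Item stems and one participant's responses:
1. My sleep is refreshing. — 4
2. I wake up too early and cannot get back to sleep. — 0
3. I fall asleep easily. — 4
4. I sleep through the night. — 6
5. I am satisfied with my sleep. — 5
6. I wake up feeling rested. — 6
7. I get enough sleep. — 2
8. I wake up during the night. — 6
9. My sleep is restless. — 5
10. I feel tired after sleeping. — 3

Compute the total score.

37

Items 2, 8, 9, 10 describe the absence/opposite of sleep quality → reverse-score.
reversed = (0+6) − raw = 6 − raw.
  item 1: 4
  item 2: 6 − 0 = 6
  item 3: 4
  item 4: 6
  item 5: 5
  item 6: 6
  item 7: 2
  item 8: 6 − 6 = 0
  item 9: 6 − 5 = 1
  item 10: 6 − 3 = 3
Total = 4 + 6 + 4 + 6 + 5 + 6 + 2 + 0 + 1 + 3 = 37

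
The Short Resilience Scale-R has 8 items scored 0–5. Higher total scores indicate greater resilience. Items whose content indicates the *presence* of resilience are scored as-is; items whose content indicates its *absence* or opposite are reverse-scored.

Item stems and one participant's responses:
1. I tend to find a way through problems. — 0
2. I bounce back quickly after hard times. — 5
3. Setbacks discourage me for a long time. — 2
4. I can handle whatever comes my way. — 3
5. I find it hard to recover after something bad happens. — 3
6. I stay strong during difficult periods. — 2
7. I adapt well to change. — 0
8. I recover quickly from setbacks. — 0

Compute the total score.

15

Items 3, 5 describe the absence/opposite of resilience → reverse-score.
on a 0–5 scale, reversed = 5 − raw.
  item 1: 0
  item 2: 5
  item 3: 5 − 2 = 3
  item 4: 3
  item 5: 5 − 3 = 2
  item 6: 2
  item 7: 0
  item 8: 0
Total = 0 + 5 + 3 + 3 + 2 + 2 + 0 + 0 = 15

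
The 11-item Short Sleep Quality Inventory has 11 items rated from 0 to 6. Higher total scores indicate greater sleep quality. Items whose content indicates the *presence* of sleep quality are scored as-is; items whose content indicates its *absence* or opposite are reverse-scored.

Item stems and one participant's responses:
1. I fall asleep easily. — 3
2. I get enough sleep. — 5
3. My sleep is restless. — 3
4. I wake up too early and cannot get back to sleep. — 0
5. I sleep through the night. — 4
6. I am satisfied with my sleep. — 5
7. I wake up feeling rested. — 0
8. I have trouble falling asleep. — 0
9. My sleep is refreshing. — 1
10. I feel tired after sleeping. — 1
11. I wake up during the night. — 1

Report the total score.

Items 3, 4, 8, 10, 11 describe the absence/opposite of sleep quality → reverse-score.
reverse-coded value = 6 − response.
  item 1: 3
  item 2: 5
  item 3: 6 − 3 = 3
  item 4: 6 − 0 = 6
  item 5: 4
  item 6: 5
  item 7: 0
  item 8: 6 − 0 = 6
  item 9: 1
  item 10: 6 − 1 = 5
  item 11: 6 − 1 = 5
Total = 3 + 5 + 3 + 6 + 4 + 5 + 0 + 6 + 1 + 5 + 5 = 43

43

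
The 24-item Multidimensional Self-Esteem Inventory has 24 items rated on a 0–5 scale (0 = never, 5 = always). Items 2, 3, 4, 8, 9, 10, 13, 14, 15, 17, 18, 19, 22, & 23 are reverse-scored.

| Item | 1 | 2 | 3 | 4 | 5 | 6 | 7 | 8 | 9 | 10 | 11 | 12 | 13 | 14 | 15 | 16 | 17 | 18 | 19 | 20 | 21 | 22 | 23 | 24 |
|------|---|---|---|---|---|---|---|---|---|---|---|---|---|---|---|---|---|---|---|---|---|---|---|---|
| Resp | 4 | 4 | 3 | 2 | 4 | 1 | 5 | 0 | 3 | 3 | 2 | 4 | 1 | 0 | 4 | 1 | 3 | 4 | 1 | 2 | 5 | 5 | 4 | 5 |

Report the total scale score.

66

Apply reverse scoring (on a 0–5 scale, reversed = 5 − raw):
  item 2: 5 − 4 = 1
  item 3: 5 − 3 = 2
  item 4: 5 − 2 = 3
  item 8: 5 − 0 = 5
  item 9: 5 − 3 = 2
  item 10: 5 − 3 = 2
  item 13: 5 − 1 = 4
  item 14: 5 − 0 = 5
  item 15: 5 − 4 = 1
  item 17: 5 − 3 = 2
  item 18: 5 − 4 = 1
  item 19: 5 − 1 = 4
  item 22: 5 − 5 = 0
  item 23: 5 − 4 = 1
Scored items: 4, 1, 2, 3, 4, 1, 5, 5, 2, 2, 2, 4, 4, 5, 1, 1, 2, 1, 4, 2, 5, 0, 1, 5
Total = 4 + 1 + 2 + 3 + 4 + 1 + 5 + 5 + 2 + 2 + 2 + 4 + 4 + 5 + 1 + 1 + 2 + 1 + 4 + 2 + 5 + 0 + 1 + 5 = 66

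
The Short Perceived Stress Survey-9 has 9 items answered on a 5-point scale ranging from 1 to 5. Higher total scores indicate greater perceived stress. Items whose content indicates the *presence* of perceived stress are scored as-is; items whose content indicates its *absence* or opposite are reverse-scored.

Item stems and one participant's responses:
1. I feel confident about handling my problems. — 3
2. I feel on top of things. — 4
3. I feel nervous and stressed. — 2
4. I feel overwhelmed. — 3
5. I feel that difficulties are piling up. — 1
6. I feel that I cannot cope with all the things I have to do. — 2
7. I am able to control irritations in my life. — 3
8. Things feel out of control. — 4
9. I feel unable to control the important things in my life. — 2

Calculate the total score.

Items 1, 2, 7 describe the absence/opposite of perceived stress → reverse-score.
reversed = (1+5) − raw = 6 − raw.
  item 1: 6 − 3 = 3
  item 2: 6 − 4 = 2
  item 3: 2
  item 4: 3
  item 5: 1
  item 6: 2
  item 7: 6 − 3 = 3
  item 8: 4
  item 9: 2
Total = 3 + 2 + 2 + 3 + 1 + 2 + 3 + 4 + 2 = 22

22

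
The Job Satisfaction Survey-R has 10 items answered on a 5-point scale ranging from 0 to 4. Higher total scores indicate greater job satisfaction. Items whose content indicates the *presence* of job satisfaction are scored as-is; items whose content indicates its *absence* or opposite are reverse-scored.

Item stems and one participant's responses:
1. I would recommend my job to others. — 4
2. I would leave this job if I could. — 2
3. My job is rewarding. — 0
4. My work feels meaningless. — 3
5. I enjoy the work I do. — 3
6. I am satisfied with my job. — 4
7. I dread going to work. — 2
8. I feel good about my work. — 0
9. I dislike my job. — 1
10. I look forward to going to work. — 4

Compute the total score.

Items 2, 4, 7, 9 describe the absence/opposite of job satisfaction → reverse-score.
on a 0–4 scale, reversed = 4 − raw.
  item 1: 4
  item 2: 4 − 2 = 2
  item 3: 0
  item 4: 4 − 3 = 1
  item 5: 3
  item 6: 4
  item 7: 4 − 2 = 2
  item 8: 0
  item 9: 4 − 1 = 3
  item 10: 4
Total = 4 + 2 + 0 + 1 + 3 + 4 + 2 + 0 + 3 + 4 = 23

23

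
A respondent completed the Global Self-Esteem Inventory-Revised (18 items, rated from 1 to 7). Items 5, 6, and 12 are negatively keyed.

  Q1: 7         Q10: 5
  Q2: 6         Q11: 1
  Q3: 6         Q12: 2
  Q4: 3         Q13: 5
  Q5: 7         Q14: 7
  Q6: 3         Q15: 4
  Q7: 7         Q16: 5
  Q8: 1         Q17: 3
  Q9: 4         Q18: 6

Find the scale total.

Apply reverse scoring (reversed = (1+7) − raw = 8 − raw):
  item 5: 8 − 7 = 1
  item 6: 8 − 3 = 5
  item 12: 8 − 2 = 6
Scored responses: 7, 6, 6, 3, 1, 5, 7, 1, 4, 5, 1, 6, 5, 7, 4, 5, 3, 6
Total = 7 + 6 + 6 + 3 + 1 + 5 + 7 + 1 + 4 + 5 + 1 + 6 + 5 + 7 + 4 + 5 + 3 + 6 = 82

82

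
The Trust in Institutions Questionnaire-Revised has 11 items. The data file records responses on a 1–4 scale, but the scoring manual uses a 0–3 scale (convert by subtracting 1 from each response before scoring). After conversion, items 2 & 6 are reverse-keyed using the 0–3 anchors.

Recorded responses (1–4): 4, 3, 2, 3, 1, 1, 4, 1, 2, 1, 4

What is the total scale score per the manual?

Convert to 0–3: 3, 2, 1, 2, 0, 0, 3, 0, 1, 0, 3
Reverse-coded (reverse-coded value = 3 − response):
  item 2: 3 − 2 = 1
  item 6: 3 − 0 = 3
Scored: 3, 1, 1, 2, 0, 3, 3, 0, 1, 0, 3
Total = 17

17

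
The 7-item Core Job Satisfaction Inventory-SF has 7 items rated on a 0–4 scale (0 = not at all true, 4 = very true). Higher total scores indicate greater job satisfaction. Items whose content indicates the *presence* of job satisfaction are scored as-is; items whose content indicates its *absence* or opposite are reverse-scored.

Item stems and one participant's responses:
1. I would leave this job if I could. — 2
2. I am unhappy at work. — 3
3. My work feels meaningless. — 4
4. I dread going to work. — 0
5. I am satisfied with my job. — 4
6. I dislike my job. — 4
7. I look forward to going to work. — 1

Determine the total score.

12

Items 1, 2, 3, 4, 6 describe the absence/opposite of job satisfaction → reverse-score.
reversed = (0+4) − raw = 4 − raw.
  item 1: 4 − 2 = 2
  item 2: 4 − 3 = 1
  item 3: 4 − 4 = 0
  item 4: 4 − 0 = 4
  item 5: 4
  item 6: 4 − 4 = 0
  item 7: 1
Total = 2 + 1 + 0 + 4 + 4 + 0 + 1 = 12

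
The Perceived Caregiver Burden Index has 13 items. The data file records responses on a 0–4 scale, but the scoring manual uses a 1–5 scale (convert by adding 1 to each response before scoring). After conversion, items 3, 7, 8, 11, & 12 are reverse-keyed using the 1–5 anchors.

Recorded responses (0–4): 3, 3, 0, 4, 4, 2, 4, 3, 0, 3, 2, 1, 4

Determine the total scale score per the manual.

46

Convert to 1–5: 4, 4, 1, 5, 5, 3, 5, 4, 1, 4, 3, 2, 5
Reverse-coded (on a 1–5 scale, reversed = 6 − raw):
  item 3: 6 − 1 = 5
  item 7: 6 − 5 = 1
  item 8: 6 − 4 = 2
  item 11: 6 − 3 = 3
  item 12: 6 − 2 = 4
Scored: 4, 4, 5, 5, 5, 3, 1, 2, 1, 4, 3, 4, 5
Total = 46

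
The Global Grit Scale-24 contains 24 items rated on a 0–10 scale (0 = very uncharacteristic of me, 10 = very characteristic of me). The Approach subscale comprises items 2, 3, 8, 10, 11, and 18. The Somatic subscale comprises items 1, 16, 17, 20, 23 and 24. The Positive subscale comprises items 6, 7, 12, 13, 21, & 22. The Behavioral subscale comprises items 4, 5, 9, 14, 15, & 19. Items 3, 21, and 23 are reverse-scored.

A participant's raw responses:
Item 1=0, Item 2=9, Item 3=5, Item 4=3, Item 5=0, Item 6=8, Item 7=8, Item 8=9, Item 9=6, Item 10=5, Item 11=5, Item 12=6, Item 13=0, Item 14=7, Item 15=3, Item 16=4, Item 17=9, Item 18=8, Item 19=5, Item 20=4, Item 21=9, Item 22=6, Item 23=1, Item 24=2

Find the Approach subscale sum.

41

Approach items: 2, 3, 8, 10, 11, 18.
Of these, item 3 is reverse-scored; reverse-coded value = 10 − response.
  item 2: 9
  item 3: 10 − 5 = 5
  item 8: 9
  item 10: 5
  item 11: 5
  item 18: 8
Sum = 9 + 5 + 9 + 5 + 5 + 8 = 41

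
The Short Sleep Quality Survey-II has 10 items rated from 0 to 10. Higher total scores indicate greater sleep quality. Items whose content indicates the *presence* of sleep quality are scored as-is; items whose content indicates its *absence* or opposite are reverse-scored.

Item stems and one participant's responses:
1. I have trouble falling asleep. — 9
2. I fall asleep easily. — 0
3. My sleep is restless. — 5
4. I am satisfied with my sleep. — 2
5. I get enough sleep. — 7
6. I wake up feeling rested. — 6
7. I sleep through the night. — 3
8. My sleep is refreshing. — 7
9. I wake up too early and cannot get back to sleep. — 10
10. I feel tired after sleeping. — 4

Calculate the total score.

37

Items 1, 3, 9, 10 describe the absence/opposite of sleep quality → reverse-score.
on a 0–10 scale, reversed = 10 − raw.
  item 1: 10 − 9 = 1
  item 2: 0
  item 3: 10 − 5 = 5
  item 4: 2
  item 5: 7
  item 6: 6
  item 7: 3
  item 8: 7
  item 9: 10 − 10 = 0
  item 10: 10 − 4 = 6
Total = 1 + 0 + 5 + 2 + 7 + 6 + 3 + 7 + 0 + 6 = 37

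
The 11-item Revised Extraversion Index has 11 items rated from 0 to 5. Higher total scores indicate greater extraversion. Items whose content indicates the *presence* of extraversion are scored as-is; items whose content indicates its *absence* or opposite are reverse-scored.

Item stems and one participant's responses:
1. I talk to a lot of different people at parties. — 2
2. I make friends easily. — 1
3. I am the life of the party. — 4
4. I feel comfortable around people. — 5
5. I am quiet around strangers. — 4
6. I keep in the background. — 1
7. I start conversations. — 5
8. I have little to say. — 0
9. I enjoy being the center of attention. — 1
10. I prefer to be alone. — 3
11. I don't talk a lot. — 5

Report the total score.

30

Items 5, 6, 8, 10, 11 describe the absence/opposite of extraversion → reverse-score.
reverse-coded value = 5 − response.
  item 1: 2
  item 2: 1
  item 3: 4
  item 4: 5
  item 5: 5 − 4 = 1
  item 6: 5 − 1 = 4
  item 7: 5
  item 8: 5 − 0 = 5
  item 9: 1
  item 10: 5 − 3 = 2
  item 11: 5 − 5 = 0
Total = 2 + 1 + 4 + 5 + 1 + 4 + 5 + 5 + 1 + 2 + 0 = 30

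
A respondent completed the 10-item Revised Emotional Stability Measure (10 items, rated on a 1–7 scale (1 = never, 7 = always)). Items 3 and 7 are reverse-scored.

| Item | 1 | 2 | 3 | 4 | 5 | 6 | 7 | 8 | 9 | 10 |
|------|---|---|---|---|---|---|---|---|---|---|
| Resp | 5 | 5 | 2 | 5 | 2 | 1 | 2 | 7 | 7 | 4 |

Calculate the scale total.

48

Reverse-coded items (on a 1–7 scale, reversed = 8 − raw):
  item 3: 8 − 2 = 6
  item 7: 8 − 2 = 6
Scored items: 5, 5, 6, 5, 2, 1, 6, 7, 7, 4
Total = 5 + 5 + 6 + 5 + 2 + 1 + 6 + 7 + 7 + 4 = 48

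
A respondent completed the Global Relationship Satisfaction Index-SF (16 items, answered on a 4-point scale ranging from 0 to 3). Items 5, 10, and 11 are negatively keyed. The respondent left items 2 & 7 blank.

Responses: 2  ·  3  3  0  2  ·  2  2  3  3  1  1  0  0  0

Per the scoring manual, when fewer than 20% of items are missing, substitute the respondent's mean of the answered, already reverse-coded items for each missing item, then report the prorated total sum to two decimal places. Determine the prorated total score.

21.71

Reverse-coded (reversed = (0+3) − raw = 3 − raw):
  item 5: 3 − 0 = 3
  item 10: 3 − 3 = 0
  item 11: 3 − 3 = 0
Completed scored items (14 of 16): 2, 3, 3, 3, 2, 2, 2, 0, 0, 1, 1, 0, 0, 0; sum = 19.
Person mean = 19 / 14 ≈ 1.3571
Prorated total = (19 / 14) × 16 = 21.71 (to 2 dp)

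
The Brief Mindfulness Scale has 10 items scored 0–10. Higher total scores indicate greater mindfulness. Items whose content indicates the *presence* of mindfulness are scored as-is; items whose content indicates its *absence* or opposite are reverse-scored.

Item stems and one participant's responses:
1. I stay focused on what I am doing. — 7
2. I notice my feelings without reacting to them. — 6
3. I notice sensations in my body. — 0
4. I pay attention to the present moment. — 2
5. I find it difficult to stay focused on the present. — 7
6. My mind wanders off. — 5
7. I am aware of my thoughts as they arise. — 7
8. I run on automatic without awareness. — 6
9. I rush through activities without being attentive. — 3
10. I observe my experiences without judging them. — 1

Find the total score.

42

Items 5, 6, 8, 9 describe the absence/opposite of mindfulness → reverse-score.
on a 0–10 scale, reversed = 10 − raw.
  item 1: 7
  item 2: 6
  item 3: 0
  item 4: 2
  item 5: 10 − 7 = 3
  item 6: 10 − 5 = 5
  item 7: 7
  item 8: 10 − 6 = 4
  item 9: 10 − 3 = 7
  item 10: 1
Total = 7 + 6 + 0 + 2 + 3 + 5 + 7 + 4 + 7 + 1 = 42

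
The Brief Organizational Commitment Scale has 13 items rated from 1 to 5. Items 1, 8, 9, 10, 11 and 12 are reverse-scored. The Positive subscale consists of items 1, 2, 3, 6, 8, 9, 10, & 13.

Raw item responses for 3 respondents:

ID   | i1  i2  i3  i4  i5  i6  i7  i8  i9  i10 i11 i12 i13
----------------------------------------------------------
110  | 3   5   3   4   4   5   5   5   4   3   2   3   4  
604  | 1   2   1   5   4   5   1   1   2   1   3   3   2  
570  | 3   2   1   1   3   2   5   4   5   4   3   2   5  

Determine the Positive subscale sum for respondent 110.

26

Respondent 110 raw: 3, 5, 3, 4, 4, 5, 5, 5, 4, 3, 2, 3, 4.
Positive items: 1, 2, 3, 6, 8, 9, 10, 13.
Reverse-coded (reverse-coded value = 6 − response):
  item 1: 6 − 3 = 3
  item 2: 5
  item 3: 3
  item 6: 5
  item 8: 6 − 5 = 1
  item 9: 6 − 4 = 2
  item 10: 6 − 3 = 3
  item 13: 4
Sum = 3 + 5 + 3 + 5 + 1 + 2 + 3 + 4 = 26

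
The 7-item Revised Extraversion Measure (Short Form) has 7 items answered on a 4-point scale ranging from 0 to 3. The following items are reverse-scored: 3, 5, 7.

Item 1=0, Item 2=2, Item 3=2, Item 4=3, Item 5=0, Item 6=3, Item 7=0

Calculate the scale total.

15

Reverse-scored items use 3 − raw:
  item 3: 3 − 2 = 1
  item 5: 3 − 0 = 3
  item 7: 3 − 0 = 3
Scored responses: 0, 2, 1, 3, 3, 3, 3
Total = 0 + 2 + 1 + 3 + 3 + 3 + 3 = 15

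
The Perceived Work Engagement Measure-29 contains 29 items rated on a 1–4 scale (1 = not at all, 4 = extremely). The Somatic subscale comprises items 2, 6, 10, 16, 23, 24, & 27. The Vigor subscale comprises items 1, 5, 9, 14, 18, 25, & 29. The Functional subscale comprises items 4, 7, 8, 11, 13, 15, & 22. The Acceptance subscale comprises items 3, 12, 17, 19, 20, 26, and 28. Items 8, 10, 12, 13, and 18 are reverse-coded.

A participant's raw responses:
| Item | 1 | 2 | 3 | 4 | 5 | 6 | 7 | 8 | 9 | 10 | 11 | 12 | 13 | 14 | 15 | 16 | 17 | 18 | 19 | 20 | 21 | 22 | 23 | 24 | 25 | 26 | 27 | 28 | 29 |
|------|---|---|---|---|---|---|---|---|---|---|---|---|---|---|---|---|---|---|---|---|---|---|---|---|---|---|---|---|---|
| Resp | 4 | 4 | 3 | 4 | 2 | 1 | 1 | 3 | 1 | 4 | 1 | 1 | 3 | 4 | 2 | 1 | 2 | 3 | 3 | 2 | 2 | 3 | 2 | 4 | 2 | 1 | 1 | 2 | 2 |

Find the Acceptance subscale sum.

Acceptance items: 3, 12, 17, 19, 20, 26, 28.
Of these, item 12 is reverse-coded; reverse-coded value = 5 − response.
  item 3: 3
  item 12: 5 − 1 = 4
  item 17: 2
  item 19: 3
  item 20: 2
  item 26: 1
  item 28: 2
Sum = 3 + 4 + 2 + 3 + 2 + 1 + 2 = 17

17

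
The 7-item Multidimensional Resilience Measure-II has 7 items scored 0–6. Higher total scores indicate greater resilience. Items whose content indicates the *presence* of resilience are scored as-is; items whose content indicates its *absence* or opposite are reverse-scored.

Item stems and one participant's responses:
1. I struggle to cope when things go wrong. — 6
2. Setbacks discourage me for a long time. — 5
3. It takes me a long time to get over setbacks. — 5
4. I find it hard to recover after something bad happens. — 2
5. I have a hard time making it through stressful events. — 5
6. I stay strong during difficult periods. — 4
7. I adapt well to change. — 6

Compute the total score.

Items 1, 2, 3, 4, 5 describe the absence/opposite of resilience → reverse-score.
on a 0–6 scale, reversed = 6 − raw.
  item 1: 6 − 6 = 0
  item 2: 6 − 5 = 1
  item 3: 6 − 5 = 1
  item 4: 6 − 2 = 4
  item 5: 6 − 5 = 1
  item 6: 4
  item 7: 6
Total = 0 + 1 + 1 + 4 + 1 + 4 + 6 = 17

17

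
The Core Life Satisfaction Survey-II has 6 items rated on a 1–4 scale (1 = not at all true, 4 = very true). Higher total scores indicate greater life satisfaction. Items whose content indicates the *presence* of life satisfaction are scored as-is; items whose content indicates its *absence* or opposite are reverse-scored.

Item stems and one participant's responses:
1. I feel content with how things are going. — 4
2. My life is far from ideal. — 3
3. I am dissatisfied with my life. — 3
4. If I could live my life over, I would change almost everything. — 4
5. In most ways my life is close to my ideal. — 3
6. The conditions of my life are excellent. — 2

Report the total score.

14

Items 2, 3, 4 describe the absence/opposite of life satisfaction → reverse-score.
reversed = (1+4) − raw = 5 − raw.
  item 1: 4
  item 2: 5 − 3 = 2
  item 3: 5 − 3 = 2
  item 4: 5 − 4 = 1
  item 5: 3
  item 6: 2
Total = 4 + 2 + 2 + 1 + 3 + 2 = 14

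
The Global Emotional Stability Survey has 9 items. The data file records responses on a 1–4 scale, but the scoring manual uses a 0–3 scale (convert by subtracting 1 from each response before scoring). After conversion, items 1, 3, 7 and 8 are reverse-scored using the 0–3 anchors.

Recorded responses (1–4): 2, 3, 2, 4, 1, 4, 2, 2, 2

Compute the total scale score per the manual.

17

Convert to 0–3: 1, 2, 1, 3, 0, 3, 1, 1, 1
Reverse-coded (reversed = (0+3) − raw = 3 − raw):
  item 1: 3 − 1 = 2
  item 3: 3 − 1 = 2
  item 7: 3 − 1 = 2
  item 8: 3 − 1 = 2
Scored: 2, 2, 2, 3, 0, 3, 2, 2, 1
Total = 17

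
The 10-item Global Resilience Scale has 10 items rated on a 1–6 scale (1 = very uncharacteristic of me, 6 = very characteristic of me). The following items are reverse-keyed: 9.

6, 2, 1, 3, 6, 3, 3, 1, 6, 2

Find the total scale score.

Apply reverse scoring (reverse-coded value = 7 − response):
  item 9: 7 − 6 = 1
After reverse-coding: 6, 2, 1, 3, 6, 3, 3, 1, 1, 2
Total = 6 + 2 + 1 + 3 + 6 + 3 + 3 + 1 + 1 + 2 = 28

28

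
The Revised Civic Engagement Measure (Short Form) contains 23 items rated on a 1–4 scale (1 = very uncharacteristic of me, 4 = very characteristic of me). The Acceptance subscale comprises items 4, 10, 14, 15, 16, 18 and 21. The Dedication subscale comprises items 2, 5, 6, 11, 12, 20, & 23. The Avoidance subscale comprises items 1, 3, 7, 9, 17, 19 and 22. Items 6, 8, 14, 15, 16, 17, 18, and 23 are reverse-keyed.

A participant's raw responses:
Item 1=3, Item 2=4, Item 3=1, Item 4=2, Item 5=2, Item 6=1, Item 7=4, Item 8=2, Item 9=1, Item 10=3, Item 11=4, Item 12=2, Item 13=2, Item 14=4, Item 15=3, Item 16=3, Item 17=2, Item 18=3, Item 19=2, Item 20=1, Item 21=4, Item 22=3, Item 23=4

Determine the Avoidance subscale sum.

Avoidance items: 1, 3, 7, 9, 17, 19, 22.
Of these, item 17 is reverse-keyed; reverse-coded value = 5 − response.
  item 1: 3
  item 3: 1
  item 7: 4
  item 9: 1
  item 17: 5 − 2 = 3
  item 19: 2
  item 22: 3
Sum = 3 + 1 + 4 + 1 + 3 + 2 + 3 = 17

17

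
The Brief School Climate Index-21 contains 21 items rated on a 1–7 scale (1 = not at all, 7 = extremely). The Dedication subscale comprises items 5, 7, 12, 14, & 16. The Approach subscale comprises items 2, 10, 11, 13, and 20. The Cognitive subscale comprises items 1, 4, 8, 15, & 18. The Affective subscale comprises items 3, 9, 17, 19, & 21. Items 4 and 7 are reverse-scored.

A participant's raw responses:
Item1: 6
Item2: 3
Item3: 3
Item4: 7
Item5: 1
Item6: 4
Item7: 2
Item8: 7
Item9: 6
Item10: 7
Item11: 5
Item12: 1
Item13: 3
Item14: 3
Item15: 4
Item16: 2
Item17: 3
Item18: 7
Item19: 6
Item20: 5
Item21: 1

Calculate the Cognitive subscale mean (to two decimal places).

5.00

Cognitive items: 1, 4, 8, 15, 18.
Of these, item 4 is reverse-scored; reverse-coded value = 8 − response.
  item 1: 6
  item 4: 8 − 7 = 1
  item 8: 7
  item 15: 4
  item 18: 7
Sum = 6 + 1 + 7 + 4 + 7 = 25
Mean = 25 / 5 = 5.00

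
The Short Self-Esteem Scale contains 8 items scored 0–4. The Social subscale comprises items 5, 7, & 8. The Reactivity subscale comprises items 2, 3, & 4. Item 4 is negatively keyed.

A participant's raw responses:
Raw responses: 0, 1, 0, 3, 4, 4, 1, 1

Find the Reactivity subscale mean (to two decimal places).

0.67

Reactivity items: 2, 3, 4.
Of these, item 4 is negatively keyed; reversed = (0+4) − raw = 4 − raw.
  item 2: 1
  item 3: 0
  item 4: 4 − 3 = 1
Sum = 1 + 0 + 1 = 2
Mean = 2 / 3 = 0.67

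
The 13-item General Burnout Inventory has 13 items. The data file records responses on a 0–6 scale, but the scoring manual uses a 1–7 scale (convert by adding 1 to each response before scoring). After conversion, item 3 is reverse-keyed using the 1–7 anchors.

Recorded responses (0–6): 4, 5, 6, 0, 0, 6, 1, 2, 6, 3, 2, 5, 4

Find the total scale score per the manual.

Convert to 1–7: 5, 6, 7, 1, 1, 7, 2, 3, 7, 4, 3, 6, 5
Reverse-coded (reverse-coded value = 8 − response):
  item 3: 8 − 7 = 1
Scored: 5, 6, 1, 1, 1, 7, 2, 3, 7, 4, 3, 6, 5
Total = 51

51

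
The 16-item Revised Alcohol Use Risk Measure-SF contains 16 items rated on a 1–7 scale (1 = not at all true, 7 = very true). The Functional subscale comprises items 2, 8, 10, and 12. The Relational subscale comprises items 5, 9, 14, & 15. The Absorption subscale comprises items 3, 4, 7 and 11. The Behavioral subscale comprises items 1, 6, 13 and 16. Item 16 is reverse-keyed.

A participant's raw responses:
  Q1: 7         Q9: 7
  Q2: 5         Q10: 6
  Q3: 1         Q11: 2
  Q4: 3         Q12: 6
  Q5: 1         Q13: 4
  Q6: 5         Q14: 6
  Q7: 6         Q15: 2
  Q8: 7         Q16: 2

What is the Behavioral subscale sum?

Behavioral items: 1, 6, 13, 16.
Of these, item 16 is reverse-keyed; on a 1–7 scale, reversed = 8 − raw.
  item 1: 7
  item 6: 5
  item 13: 4
  item 16: 8 − 2 = 6
Sum = 7 + 5 + 4 + 6 = 22

22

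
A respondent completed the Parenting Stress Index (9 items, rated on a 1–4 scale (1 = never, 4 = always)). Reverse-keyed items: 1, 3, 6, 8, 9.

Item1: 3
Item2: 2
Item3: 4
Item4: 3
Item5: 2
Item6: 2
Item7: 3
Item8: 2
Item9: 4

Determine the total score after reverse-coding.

20

Raw sum = 25. Reverse-keyed items: 1, 3, 6, 8, 9; their raw sum = 15.
Each reversal replaces raw with 5 − raw, changing the total by 5 − 2·raw per item.
Total = 25 + 5·5 − 2·15 = 25 + 25 − 30 = 20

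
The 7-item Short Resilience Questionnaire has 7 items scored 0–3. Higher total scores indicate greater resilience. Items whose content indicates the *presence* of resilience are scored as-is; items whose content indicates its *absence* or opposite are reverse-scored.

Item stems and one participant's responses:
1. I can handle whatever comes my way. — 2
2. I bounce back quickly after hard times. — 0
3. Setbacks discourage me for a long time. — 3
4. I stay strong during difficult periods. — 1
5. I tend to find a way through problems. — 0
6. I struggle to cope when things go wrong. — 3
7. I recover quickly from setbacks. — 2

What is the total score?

5

Items 3, 6 describe the absence/opposite of resilience → reverse-score.
on a 0–3 scale, reversed = 3 − raw.
  item 1: 2
  item 2: 0
  item 3: 3 − 3 = 0
  item 4: 1
  item 5: 0
  item 6: 3 − 3 = 0
  item 7: 2
Total = 2 + 0 + 0 + 1 + 0 + 0 + 2 = 5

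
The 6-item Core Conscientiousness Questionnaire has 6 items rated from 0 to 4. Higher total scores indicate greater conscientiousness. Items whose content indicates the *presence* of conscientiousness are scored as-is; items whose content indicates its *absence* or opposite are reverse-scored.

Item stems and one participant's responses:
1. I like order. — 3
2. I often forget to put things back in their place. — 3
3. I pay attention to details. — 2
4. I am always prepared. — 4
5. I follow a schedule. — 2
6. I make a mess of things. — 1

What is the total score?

15

Items 2, 6 describe the absence/opposite of conscientiousness → reverse-score.
reversed = (0+4) − raw = 4 − raw.
  item 1: 3
  item 2: 4 − 3 = 1
  item 3: 2
  item 4: 4
  item 5: 2
  item 6: 4 − 1 = 3
Total = 3 + 1 + 2 + 4 + 2 + 3 = 15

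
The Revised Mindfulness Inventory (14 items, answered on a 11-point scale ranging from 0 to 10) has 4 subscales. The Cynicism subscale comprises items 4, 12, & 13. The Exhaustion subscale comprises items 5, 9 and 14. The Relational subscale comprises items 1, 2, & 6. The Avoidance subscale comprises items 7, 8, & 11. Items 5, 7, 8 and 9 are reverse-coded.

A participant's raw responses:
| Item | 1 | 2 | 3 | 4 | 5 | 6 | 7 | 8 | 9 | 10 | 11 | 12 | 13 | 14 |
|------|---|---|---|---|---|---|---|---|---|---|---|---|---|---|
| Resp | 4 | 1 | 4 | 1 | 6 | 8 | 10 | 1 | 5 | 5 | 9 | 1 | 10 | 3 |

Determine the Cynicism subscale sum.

12

Cynicism items: 4, 12, 13.
  item 4: 1
  item 12: 1
  item 13: 10
Sum = 1 + 1 + 10 = 12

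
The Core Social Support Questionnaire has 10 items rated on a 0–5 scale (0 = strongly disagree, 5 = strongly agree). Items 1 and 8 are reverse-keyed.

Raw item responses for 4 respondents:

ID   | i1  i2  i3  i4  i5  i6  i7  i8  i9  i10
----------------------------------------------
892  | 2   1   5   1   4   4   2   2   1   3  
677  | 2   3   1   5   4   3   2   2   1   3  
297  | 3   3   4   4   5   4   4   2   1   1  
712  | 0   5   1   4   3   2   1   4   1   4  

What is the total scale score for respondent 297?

31

Respondent 297 raw: 3, 3, 4, 4, 5, 4, 4, 2, 1, 1.
Reverse-coded (reverse-coded value = 5 − response):
  item 1: 5 − 3 = 2
  item 2: 3
  item 3: 4
  item 4: 4
  item 5: 5
  item 6: 4
  item 7: 4
  item 8: 5 − 2 = 3
  item 9: 1
  item 10: 1
Sum = 2 + 3 + 4 + 4 + 5 + 4 + 4 + 3 + 1 + 1 = 31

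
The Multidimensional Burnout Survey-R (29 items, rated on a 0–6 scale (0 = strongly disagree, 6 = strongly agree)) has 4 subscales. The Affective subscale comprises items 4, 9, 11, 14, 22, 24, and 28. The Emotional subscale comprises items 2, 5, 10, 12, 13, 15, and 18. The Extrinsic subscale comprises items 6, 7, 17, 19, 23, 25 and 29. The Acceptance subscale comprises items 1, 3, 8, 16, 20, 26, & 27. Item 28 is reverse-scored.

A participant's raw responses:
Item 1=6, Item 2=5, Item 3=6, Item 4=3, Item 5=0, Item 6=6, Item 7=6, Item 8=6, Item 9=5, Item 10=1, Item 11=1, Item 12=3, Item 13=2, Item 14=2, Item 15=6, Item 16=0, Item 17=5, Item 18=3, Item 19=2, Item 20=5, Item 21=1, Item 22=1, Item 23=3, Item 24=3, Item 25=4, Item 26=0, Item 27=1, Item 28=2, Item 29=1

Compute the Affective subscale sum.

19

Affective items: 4, 9, 11, 14, 22, 24, 28.
Of these, item 28 is reverse-scored; reverse-coded value = 6 − response.
  item 4: 3
  item 9: 5
  item 11: 1
  item 14: 2
  item 22: 1
  item 24: 3
  item 28: 6 − 2 = 4
Sum = 3 + 5 + 1 + 2 + 1 + 3 + 4 = 19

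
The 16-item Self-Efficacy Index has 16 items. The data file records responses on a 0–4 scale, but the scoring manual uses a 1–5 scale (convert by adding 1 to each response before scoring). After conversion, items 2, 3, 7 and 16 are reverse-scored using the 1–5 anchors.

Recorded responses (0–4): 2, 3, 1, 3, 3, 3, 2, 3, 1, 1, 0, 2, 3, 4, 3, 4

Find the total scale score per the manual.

Convert to 1–5: 3, 4, 2, 4, 4, 4, 3, 4, 2, 2, 1, 3, 4, 5, 4, 5
Reverse-coded (reverse-coded value = 6 − response):
  item 2: 6 − 4 = 2
  item 3: 6 − 2 = 4
  item 7: 6 − 3 = 3
  item 16: 6 − 5 = 1
Scored: 3, 2, 4, 4, 4, 4, 3, 4, 2, 2, 1, 3, 4, 5, 4, 1
Total = 50

50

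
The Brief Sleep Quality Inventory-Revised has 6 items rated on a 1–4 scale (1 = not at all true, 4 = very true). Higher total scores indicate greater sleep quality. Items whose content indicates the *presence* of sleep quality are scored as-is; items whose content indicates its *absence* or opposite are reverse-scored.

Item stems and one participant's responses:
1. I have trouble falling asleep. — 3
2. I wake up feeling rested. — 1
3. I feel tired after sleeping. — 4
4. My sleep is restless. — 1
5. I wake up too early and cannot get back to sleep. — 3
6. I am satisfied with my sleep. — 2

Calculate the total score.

12

Items 1, 3, 4, 5 describe the absence/opposite of sleep quality → reverse-score.
reverse-coded value = 5 − response.
  item 1: 5 − 3 = 2
  item 2: 1
  item 3: 5 − 4 = 1
  item 4: 5 − 1 = 4
  item 5: 5 − 3 = 2
  item 6: 2
Total = 2 + 1 + 1 + 4 + 2 + 2 = 12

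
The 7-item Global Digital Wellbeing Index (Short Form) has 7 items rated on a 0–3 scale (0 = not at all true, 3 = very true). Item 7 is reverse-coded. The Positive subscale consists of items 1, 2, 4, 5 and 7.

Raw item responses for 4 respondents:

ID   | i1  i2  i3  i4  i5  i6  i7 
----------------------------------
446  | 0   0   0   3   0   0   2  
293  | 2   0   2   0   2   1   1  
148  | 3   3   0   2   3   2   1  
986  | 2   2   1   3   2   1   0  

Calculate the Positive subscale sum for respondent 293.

Respondent 293 raw: 2, 0, 2, 0, 2, 1, 1.
Positive items: 1, 2, 4, 5, 7.
Reverse-coded (on a 0–3 scale, reversed = 3 − raw):
  item 1: 2
  item 2: 0
  item 4: 0
  item 5: 2
  item 7: 3 − 1 = 2
Sum = 2 + 0 + 0 + 2 + 2 = 6

6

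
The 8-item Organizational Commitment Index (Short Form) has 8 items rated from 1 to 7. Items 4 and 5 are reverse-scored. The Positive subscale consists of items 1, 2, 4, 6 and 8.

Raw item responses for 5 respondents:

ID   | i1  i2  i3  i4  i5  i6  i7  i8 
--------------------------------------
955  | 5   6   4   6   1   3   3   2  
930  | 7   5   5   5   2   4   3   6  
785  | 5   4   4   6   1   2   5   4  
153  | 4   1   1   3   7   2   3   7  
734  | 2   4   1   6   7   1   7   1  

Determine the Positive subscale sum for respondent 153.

19

Respondent 153 raw: 4, 1, 1, 3, 7, 2, 3, 7.
Positive items: 1, 2, 4, 6, 8.
Reverse-coded (on a 1–7 scale, reversed = 8 − raw):
  item 1: 4
  item 2: 1
  item 4: 8 − 3 = 5
  item 6: 2
  item 8: 7
Sum = 4 + 1 + 5 + 2 + 7 = 19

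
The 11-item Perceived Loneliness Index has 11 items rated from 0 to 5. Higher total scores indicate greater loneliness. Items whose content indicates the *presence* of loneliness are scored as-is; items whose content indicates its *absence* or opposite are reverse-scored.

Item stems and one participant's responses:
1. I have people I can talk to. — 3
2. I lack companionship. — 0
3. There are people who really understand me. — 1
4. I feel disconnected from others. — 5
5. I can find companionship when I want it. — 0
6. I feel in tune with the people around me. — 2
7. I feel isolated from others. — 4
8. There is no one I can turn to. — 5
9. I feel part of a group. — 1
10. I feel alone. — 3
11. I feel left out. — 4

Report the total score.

Items 1, 3, 5, 6, 9 describe the absence/opposite of loneliness → reverse-score.
reverse-coded value = 5 − response.
  item 1: 5 − 3 = 2
  item 2: 0
  item 3: 5 − 1 = 4
  item 4: 5
  item 5: 5 − 0 = 5
  item 6: 5 − 2 = 3
  item 7: 4
  item 8: 5
  item 9: 5 − 1 = 4
  item 10: 3
  item 11: 4
Total = 2 + 0 + 4 + 5 + 5 + 3 + 4 + 5 + 4 + 3 + 4 = 39

39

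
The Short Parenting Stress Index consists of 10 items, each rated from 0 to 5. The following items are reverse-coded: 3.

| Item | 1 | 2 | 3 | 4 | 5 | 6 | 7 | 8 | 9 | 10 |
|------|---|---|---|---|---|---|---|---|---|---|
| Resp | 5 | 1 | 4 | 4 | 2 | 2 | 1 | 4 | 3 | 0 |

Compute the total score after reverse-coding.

23

Apply reverse scoring (on a 0–5 scale, reversed = 5 − raw):
  item 3: 5 − 4 = 1
After reverse-coding: 5, 1, 1, 4, 2, 2, 1, 4, 3, 0
Total = 5 + 1 + 1 + 4 + 2 + 2 + 1 + 4 + 3 + 0 = 23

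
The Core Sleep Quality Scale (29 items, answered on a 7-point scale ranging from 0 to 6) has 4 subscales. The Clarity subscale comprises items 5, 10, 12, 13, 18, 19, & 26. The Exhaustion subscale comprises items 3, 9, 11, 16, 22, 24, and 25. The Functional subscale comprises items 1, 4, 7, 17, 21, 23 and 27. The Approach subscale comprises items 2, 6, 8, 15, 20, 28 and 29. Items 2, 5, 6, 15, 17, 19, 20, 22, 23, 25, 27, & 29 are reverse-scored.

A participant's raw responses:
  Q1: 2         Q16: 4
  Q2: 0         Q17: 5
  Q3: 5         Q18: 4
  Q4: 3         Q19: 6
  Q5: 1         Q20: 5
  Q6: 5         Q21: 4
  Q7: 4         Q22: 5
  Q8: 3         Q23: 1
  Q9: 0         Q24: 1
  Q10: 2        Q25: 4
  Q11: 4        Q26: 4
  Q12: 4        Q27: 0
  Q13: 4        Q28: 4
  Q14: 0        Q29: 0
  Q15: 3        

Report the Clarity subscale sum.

23

Clarity items: 5, 10, 12, 13, 18, 19, 26.
Of these, items 5 & 19 are reverse-scored; on a 0–6 scale, reversed = 6 − raw.
  item 5: 6 − 1 = 5
  item 10: 2
  item 12: 4
  item 13: 4
  item 18: 4
  item 19: 6 − 6 = 0
  item 26: 4
Sum = 5 + 2 + 4 + 4 + 4 + 0 + 4 = 23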